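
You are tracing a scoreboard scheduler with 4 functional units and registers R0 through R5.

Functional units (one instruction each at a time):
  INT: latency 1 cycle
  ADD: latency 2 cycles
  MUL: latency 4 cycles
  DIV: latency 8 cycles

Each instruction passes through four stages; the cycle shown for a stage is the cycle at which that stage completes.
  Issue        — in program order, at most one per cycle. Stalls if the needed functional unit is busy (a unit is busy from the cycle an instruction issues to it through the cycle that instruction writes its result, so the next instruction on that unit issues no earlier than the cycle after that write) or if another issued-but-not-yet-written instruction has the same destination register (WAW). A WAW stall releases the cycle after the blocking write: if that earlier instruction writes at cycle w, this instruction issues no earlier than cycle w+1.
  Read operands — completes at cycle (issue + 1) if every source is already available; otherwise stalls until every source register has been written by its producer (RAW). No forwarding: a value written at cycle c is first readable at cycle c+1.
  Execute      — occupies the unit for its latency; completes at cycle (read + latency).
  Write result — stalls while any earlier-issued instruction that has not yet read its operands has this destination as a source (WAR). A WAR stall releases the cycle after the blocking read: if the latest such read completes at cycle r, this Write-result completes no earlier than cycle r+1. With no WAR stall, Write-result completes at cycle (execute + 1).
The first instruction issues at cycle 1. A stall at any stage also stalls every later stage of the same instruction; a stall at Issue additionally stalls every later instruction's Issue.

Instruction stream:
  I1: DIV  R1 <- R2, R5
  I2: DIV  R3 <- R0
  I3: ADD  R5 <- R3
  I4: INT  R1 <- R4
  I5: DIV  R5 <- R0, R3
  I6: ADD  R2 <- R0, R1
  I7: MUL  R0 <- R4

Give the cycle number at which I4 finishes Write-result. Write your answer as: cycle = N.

cycle = 17

1) issue 1, read 2, done 10, write 11
2) issue 12, read 13, done 21, write 22  <struct: DIV busy until I1 writes@11>
3) issue 13, read 23, done 25, write 26  <RAW R3: wait I2 write@22>
4) issue 14, read 15, done 16, write 17
5) issue 27, read 28, done 36, write 37  <WAW R5: wait I3 write@26>
6) issue 28, read 29, done 31, write 32
7) issue 29, read 30, done 34, write 35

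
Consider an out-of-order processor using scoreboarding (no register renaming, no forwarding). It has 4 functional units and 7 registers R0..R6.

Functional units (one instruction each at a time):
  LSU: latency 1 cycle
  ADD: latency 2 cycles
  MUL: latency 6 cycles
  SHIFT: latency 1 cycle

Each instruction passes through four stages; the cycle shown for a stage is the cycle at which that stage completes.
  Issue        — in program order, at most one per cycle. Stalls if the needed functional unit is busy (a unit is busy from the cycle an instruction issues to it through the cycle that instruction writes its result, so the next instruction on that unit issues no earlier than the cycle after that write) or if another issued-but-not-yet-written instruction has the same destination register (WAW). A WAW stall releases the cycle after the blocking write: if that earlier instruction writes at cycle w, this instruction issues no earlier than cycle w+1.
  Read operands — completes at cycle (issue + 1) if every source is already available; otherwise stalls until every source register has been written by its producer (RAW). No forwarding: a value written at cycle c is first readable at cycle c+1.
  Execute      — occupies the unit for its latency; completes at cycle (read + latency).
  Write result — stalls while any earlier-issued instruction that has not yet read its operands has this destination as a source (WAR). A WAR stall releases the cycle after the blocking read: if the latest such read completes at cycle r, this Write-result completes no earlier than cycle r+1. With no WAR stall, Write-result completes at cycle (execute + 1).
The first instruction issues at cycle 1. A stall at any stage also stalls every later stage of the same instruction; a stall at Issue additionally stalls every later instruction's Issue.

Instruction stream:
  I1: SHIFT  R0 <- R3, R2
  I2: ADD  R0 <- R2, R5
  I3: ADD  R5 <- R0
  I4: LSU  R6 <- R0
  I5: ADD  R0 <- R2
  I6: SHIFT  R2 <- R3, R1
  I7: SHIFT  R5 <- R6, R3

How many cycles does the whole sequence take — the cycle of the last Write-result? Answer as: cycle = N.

c1: I1→SHIFT
c2: I1 RO
c3: I1 EX
c4: I1 WR R0
c5: I2→ADD
c6: I2 RO
c8: I2 EX
c9: I2 WR R0
c10: I3→ADD
c11: I3 RO, I4→LSU
c12: I4 RO
c13: I3 EX, I4 EX
c14: I3 WR R5, I4 WR R6
c15: I5→ADD
c16: I5 RO, I6→SHIFT
c17: I6 RO
c18: I5 EX, I6 EX
c19: I5 WR R0, I6 WR R2
c20: I7→SHIFT
c21: I7 RO
c22: I7 EX
c23: I7 WR R5

cycle = 23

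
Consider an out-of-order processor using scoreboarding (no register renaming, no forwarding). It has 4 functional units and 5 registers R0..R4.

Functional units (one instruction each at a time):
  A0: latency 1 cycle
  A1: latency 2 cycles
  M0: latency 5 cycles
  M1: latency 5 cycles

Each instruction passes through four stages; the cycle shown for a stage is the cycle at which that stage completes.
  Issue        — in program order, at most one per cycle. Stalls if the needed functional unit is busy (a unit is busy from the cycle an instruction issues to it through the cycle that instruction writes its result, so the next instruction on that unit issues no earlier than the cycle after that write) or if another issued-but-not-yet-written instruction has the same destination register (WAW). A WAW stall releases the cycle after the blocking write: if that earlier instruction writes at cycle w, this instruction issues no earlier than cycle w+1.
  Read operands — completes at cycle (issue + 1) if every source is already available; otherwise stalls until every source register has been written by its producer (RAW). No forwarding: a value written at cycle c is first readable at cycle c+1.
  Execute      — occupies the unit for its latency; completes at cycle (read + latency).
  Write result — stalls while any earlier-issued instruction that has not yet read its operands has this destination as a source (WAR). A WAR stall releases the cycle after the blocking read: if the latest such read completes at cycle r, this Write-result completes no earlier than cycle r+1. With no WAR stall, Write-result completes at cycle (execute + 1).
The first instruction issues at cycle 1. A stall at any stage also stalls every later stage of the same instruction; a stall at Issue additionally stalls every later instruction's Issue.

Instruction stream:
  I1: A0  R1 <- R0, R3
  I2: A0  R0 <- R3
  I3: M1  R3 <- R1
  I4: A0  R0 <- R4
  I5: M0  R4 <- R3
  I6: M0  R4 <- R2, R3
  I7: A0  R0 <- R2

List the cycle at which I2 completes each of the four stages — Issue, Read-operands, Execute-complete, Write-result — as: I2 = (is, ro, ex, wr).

I2 = (5, 6, 7, 8)

I1  is:1  ro:2  ex:3  wr:4
I2  is:5  ro:6  ex:7  wr:8  — struct: A0 busy until I1 writes@4
I3  is:6  ro:7  ex:12  wr:13
I4  is:9  ro:10  ex:11  wr:12  — struct: A0 busy until I2 writes@8
I5  is:10  ro:14  ex:19  wr:20  — RAW R3: wait I3 write@13
I6  is:21  ro:22  ex:27  wr:28  — struct: M0 busy until I5 writes@20
I7  is:22  ro:23  ex:24  wr:25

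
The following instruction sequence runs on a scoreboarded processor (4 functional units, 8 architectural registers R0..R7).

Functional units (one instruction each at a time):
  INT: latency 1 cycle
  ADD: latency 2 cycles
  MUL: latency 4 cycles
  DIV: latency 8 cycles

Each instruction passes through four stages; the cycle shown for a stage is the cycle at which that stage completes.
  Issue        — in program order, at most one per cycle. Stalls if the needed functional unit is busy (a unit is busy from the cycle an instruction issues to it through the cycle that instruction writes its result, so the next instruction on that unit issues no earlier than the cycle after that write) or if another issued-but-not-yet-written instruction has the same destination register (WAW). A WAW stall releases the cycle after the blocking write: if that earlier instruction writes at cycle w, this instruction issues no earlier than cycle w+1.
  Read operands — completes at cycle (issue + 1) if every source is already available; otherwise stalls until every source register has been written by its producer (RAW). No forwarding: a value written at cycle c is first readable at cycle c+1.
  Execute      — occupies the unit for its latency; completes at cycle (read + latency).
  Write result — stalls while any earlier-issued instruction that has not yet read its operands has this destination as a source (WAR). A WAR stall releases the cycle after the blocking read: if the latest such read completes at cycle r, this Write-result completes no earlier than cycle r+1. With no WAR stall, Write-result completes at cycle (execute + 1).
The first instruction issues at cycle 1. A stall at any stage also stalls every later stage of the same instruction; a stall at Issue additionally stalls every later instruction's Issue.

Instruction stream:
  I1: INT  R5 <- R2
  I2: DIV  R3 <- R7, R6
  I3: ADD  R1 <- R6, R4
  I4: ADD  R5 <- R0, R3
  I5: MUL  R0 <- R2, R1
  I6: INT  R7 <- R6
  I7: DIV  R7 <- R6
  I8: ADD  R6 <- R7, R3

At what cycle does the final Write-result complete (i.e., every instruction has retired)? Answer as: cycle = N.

cycle = 28

[1] I1 issues→INT
[2] I1 reads, I2 issues→DIV
[3] I1 exec-done, I2 reads, I3 issues→ADD
[4] I1 writes R5, I3 reads
[6] I3 exec-done
[7] I3 writes R1
[8] I4 issues→ADD
[9] I5 issues→MUL
[10] I5 reads, I6 issues→INT
[11] I2 exec-done, I6 reads
[12] I2 writes R3, I6 exec-done
[13] I4 reads, I6 writes R7
[14] I5 exec-done, I7 issues→DIV
[15] I4 exec-done, I5 writes R0, I7 reads
[16] I4 writes R5
[17] I8 issues→ADD
[23] I7 exec-done
[24] I7 writes R7
[25] I8 reads
[27] I8 exec-done
[28] I8 writes R6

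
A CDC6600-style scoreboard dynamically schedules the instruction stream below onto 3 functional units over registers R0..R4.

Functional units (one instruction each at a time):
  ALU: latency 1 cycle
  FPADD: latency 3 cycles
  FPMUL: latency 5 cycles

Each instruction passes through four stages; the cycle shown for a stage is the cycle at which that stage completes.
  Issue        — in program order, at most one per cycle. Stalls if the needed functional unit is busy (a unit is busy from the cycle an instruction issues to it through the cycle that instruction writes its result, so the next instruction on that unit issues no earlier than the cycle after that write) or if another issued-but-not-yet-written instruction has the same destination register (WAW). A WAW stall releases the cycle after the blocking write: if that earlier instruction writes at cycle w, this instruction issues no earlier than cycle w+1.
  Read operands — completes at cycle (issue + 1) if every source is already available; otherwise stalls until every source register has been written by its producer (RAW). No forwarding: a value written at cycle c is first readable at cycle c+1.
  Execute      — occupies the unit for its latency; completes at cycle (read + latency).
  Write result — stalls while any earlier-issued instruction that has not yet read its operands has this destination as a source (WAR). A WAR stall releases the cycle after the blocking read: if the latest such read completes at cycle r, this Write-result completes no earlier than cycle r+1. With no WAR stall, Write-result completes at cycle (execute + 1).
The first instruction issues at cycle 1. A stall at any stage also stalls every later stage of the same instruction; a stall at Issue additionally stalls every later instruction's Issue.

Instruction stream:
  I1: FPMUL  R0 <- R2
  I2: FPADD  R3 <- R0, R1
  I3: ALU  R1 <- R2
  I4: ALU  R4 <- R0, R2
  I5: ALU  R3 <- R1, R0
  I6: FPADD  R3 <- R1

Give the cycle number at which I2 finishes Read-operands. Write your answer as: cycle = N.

cycle = 9

[1] I1 issues→FPMUL
[2] I1 reads; I2 issues→FPADD
[3] I3 issues→ALU
[4] I3 reads
[5] I3 exec-done
[7] I1 exec-done
[8] I1 writes R0
[9] I2 reads
[10] I3 writes R1
[11] I4 issues→ALU
[12] I2 exec-done; I4 reads
[13] I2 writes R3; I4 exec-done
[14] I4 writes R4
[15] I5 issues→ALU
[16] I5 reads
[17] I5 exec-done
[18] I5 writes R3
[19] I6 issues→FPADD
[20] I6 reads
[23] I6 exec-done
[24] I6 writes R3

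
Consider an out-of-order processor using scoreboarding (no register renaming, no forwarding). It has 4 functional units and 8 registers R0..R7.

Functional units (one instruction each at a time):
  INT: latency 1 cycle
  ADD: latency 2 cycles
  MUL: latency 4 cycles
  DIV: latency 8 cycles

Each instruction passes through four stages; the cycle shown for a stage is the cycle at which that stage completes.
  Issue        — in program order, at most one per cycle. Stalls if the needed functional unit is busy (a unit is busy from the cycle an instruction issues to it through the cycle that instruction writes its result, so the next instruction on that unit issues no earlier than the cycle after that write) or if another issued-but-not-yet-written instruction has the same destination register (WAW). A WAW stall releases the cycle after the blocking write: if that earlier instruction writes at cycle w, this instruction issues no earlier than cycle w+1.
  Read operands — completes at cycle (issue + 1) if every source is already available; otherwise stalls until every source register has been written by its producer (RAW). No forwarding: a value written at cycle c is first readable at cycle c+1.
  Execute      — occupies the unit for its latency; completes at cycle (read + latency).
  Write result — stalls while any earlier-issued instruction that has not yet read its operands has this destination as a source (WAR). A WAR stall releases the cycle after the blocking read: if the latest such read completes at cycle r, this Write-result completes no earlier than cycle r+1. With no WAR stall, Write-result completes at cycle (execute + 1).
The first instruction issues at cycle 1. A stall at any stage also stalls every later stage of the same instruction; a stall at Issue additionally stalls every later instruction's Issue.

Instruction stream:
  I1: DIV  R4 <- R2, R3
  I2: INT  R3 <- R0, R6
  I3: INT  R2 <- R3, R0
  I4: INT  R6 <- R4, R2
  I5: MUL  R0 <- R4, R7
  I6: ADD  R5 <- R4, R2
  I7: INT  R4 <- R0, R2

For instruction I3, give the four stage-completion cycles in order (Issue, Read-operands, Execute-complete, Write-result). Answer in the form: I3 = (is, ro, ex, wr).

I3 = (6, 7, 8, 9)

[1] I1 issues→DIV
[2] I1 reads, I2 issues→INT
[3] I2 reads
[4] I2 exec-done
[5] I2 writes R3
[6] I3 issues→INT
[7] I3 reads
[8] I3 exec-done
[9] I3 writes R2
[10] I1 exec-done, I4 issues→INT
[11] I1 writes R4, I5 issues→MUL
[12] I4 reads, I5 reads, I6 issues→ADD
[13] I4 exec-done, I6 reads
[14] I4 writes R6
[15] I6 exec-done, I7 issues→INT
[16] I5 exec-done, I6 writes R5
[17] I5 writes R0
[18] I7 reads
[19] I7 exec-done
[20] I7 writes R4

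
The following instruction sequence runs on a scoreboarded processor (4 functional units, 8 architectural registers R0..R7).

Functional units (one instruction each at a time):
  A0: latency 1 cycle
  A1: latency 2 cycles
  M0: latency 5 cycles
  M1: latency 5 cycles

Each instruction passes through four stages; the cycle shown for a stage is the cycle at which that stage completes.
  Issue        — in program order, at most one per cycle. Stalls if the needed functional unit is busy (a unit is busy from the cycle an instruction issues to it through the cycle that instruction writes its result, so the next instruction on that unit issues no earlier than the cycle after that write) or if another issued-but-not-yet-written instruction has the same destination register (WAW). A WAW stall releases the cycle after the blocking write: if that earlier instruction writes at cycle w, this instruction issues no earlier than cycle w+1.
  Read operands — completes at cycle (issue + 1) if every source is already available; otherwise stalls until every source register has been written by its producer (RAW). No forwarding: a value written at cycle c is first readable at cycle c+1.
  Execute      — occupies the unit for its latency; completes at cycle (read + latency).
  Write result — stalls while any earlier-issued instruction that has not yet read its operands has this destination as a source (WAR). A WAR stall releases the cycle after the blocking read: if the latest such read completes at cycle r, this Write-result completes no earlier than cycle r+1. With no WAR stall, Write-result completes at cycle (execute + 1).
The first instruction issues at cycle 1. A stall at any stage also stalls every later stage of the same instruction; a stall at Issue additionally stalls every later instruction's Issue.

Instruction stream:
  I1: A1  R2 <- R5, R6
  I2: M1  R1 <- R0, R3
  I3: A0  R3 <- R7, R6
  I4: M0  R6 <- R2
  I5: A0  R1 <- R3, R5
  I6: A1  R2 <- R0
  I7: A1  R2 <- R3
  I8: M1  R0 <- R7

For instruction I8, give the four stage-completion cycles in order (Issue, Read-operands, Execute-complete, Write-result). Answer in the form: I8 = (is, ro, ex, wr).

I8 = (17, 18, 23, 24)

I1: IS=1 RO=2 EX=4 WR=5
I2: IS=2 RO=3 EX=8 WR=9
I3: IS=3 RO=4 EX=5 WR=6
I4: IS=4 RO=6 EX=11 WR=12  [RAW R2: wait I1 write@5]
I5: IS=10 RO=11 EX=12 WR=13  [WAW R1: wait I2 write@9]
I6: IS=11 RO=12 EX=14 WR=15
I7: IS=16 RO=17 EX=19 WR=20  [struct: A1 busy until I6 writes@15]
I8: IS=17 RO=18 EX=23 WR=24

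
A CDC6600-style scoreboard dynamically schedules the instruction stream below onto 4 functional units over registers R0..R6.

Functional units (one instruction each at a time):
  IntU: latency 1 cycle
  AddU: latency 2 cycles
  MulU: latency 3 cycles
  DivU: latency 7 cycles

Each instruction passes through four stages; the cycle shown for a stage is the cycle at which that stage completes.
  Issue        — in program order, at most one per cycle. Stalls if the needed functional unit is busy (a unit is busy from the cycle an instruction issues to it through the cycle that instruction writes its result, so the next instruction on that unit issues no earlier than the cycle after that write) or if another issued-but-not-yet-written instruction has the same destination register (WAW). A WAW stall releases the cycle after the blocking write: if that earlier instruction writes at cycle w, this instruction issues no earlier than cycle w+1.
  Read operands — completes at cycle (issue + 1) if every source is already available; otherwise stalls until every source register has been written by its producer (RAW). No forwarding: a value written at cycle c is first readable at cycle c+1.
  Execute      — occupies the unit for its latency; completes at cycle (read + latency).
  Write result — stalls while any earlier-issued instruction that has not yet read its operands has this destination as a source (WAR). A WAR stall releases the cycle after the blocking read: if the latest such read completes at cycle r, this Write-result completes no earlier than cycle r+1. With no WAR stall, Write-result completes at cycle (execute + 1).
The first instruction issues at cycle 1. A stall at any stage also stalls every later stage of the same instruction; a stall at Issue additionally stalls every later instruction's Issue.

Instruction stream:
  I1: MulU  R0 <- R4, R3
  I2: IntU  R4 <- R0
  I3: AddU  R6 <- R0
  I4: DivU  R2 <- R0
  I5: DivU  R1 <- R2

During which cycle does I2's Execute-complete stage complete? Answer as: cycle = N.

1) issue 1, read 2, done 5, write 6
2) issue 2, read 7, done 8, write 9  <RAW R0: wait I1 write@6>
3) issue 3, read 7, done 9, write 10  <RAW R0: wait I1 write@6>
4) issue 4, read 7, done 14, write 15  <RAW R0: wait I1 write@6>
5) issue 16, read 17, done 24, write 25  <struct: DivU busy until I4 writes@15>

cycle = 8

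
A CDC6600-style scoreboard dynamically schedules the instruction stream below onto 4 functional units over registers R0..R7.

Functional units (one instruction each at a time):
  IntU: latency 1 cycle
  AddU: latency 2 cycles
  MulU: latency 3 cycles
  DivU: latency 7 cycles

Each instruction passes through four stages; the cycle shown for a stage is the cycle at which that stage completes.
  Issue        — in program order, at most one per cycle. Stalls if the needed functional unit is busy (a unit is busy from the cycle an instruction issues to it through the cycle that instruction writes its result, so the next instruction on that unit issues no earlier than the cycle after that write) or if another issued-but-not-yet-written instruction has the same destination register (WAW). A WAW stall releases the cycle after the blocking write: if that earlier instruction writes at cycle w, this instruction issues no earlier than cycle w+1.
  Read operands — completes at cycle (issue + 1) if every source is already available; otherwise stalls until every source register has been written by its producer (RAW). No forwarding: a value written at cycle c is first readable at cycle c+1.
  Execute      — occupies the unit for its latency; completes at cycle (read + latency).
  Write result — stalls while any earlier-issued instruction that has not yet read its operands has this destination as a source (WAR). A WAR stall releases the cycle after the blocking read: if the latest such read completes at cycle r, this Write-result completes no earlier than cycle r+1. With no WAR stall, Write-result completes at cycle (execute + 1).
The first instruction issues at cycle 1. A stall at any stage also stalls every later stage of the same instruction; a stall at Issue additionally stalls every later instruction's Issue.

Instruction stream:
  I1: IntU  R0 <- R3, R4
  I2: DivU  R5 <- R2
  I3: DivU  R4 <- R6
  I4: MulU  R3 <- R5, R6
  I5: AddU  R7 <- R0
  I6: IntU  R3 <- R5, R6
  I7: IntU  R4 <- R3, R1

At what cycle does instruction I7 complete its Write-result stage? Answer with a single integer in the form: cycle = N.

I1  is:1  ro:2  ex:3  wr:4
I2  is:2  ro:3  ex:10  wr:11
I3  is:12  ro:13  ex:20  wr:21  — struct: DivU busy until I2 writes@11
I4  is:13  ro:14  ex:17  wr:18
I5  is:14  ro:15  ex:17  wr:18
I6  is:19  ro:20  ex:21  wr:22  — WAW R3: wait I4 write@18
I7  is:23  ro:24  ex:25  wr:26  — struct: IntU busy until I6 writes@22

cycle = 26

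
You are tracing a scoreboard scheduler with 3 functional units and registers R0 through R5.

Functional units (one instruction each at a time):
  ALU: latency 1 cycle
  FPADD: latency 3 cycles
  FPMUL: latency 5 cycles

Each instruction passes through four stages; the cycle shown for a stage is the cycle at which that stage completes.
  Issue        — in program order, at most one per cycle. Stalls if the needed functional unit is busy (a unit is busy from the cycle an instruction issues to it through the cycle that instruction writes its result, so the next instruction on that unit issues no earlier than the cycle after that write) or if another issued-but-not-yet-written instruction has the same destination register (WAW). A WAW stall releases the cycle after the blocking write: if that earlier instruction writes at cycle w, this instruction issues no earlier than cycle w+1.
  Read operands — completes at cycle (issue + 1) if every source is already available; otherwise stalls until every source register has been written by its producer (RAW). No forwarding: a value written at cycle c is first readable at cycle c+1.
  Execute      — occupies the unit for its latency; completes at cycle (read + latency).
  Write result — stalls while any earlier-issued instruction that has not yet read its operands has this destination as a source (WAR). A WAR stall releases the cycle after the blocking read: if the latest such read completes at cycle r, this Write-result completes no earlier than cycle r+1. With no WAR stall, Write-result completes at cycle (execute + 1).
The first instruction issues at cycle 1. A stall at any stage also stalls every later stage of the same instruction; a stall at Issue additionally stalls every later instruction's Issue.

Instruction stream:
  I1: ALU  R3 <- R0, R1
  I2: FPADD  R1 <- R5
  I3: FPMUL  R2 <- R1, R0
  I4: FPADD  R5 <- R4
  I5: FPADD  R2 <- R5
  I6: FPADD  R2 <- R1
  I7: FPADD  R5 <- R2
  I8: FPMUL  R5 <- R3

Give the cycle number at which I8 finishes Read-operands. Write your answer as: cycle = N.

[1] issue I1 (ALU)
[2] I1 read-ops | issue I2 (FPADD)
[3] I1 finished on ALU | I2 read-ops | issue I3 (FPMUL)
[4] I1→R3
[6] I2 finished on FPADD
[7] I2→R1
[8] I3 read-ops | issue I4 (FPADD)
[9] I4 read-ops
[12] I4 finished on FPADD
[13] I3 finished on FPMUL | I4→R5
[14] I3→R2
[15] issue I5 (FPADD)
[16] I5 read-ops
[19] I5 finished on FPADD
[20] I5→R2
[21] issue I6 (FPADD)
[22] I6 read-ops
[25] I6 finished on FPADD
[26] I6→R2
[27] issue I7 (FPADD)
[28] I7 read-ops
[31] I7 finished on FPADD
[32] I7→R5
[33] issue I8 (FPMUL)
[34] I8 read-ops
[39] I8 finished on FPMUL
[40] I8→R5

cycle = 34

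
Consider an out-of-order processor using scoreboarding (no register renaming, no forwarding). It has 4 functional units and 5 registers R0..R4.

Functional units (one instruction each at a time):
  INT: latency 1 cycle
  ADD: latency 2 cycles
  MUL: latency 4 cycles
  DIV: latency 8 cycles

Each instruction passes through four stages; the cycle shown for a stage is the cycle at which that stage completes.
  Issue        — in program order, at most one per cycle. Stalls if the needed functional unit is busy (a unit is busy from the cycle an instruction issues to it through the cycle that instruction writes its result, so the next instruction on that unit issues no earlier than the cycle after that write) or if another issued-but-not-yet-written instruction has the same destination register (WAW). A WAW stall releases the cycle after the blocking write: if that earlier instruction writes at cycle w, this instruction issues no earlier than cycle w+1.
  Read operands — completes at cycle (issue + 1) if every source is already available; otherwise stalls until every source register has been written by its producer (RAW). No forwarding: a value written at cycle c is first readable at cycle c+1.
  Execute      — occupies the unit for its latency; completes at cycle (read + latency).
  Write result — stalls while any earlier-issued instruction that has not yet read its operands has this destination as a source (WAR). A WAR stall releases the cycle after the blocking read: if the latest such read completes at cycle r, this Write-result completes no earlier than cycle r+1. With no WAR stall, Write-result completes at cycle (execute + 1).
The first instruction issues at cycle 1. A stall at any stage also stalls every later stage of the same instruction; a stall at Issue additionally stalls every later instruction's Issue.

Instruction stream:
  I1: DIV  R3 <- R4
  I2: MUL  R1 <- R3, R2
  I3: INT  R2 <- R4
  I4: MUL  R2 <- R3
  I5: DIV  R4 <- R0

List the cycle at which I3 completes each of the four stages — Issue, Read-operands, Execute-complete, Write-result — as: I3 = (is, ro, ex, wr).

I3 = (3, 4, 5, 13)

t=1  issue I1 (DIV)
t=2  I1 read-ops, issue I2 (MUL)
t=3  issue I3 (INT)
t=4  I3 read-ops
t=5  I3 finished on INT
t=10  I1 finished on DIV
t=11  I1→R3
t=12  I2 read-ops
t=13  I3→R2
t=16  I2 finished on MUL
t=17  I2→R1
t=18  issue I4 (MUL)
t=19  I4 read-ops, issue I5 (DIV)
t=20  I5 read-ops
t=23  I4 finished on MUL
t=24  I4→R2
t=28  I5 finished on DIV
t=29  I5→R4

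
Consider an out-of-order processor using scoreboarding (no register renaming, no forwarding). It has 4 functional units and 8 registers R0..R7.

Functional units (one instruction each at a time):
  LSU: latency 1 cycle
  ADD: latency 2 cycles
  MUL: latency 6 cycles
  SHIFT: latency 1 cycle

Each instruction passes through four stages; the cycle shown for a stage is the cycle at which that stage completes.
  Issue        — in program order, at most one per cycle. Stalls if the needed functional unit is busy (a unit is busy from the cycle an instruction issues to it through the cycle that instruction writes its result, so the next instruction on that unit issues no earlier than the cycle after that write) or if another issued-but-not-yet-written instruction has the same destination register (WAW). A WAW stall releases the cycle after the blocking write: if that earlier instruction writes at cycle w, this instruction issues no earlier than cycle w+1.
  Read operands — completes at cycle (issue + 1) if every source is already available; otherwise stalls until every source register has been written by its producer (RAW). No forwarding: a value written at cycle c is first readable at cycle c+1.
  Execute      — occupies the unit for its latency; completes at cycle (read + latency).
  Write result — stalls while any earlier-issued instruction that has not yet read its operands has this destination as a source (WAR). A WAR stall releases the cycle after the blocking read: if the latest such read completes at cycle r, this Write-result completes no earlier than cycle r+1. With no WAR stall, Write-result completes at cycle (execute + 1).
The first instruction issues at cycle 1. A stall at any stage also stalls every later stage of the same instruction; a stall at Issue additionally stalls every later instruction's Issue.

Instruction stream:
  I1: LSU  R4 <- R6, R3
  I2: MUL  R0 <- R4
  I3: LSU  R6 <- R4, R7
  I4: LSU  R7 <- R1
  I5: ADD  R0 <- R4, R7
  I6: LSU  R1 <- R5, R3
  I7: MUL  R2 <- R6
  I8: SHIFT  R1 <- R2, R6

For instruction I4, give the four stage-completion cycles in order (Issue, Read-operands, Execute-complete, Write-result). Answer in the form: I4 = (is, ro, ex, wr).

I4 = (9, 10, 11, 12)

t=1  I1 issues→LSU
t=2  I1 reads · I2 issues→MUL
t=3  I1 exec-done
t=4  I1 writes R4
t=5  I2 reads · I3 issues→LSU
t=6  I3 reads
t=7  I3 exec-done
t=8  I3 writes R6
t=9  I4 issues→LSU
t=10  I4 reads
t=11  I2 exec-done · I4 exec-done
t=12  I2 writes R0 · I4 writes R7
t=13  I5 issues→ADD
t=14  I5 reads · I6 issues→LSU
t=15  I6 reads · I7 issues→MUL
t=16  I5 exec-done · I6 exec-done · I7 reads
t=17  I5 writes R0 · I6 writes R1
t=18  I8 issues→SHIFT
t=22  I7 exec-done
t=23  I7 writes R2
t=24  I8 reads
t=25  I8 exec-done
t=26  I8 writes R1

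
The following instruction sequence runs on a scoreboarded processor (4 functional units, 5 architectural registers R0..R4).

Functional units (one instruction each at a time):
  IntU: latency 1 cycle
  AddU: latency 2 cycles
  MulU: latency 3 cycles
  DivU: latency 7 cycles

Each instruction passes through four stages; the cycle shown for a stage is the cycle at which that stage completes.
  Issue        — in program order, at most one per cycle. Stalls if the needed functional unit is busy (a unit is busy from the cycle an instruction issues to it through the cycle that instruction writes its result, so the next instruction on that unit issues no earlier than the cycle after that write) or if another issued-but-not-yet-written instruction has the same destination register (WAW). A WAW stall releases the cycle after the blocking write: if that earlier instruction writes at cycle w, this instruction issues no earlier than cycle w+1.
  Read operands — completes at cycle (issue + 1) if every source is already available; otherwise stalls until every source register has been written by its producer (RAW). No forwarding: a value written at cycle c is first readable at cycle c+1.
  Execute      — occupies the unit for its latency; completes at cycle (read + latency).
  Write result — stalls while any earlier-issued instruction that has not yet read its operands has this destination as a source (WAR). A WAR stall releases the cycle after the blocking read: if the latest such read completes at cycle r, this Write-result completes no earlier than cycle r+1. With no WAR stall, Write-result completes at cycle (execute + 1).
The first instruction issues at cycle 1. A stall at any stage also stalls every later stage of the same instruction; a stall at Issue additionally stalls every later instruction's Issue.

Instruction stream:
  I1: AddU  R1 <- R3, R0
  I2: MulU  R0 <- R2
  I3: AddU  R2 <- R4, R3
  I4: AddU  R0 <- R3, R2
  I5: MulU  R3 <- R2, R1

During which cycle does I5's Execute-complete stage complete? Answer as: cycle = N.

cycle = 16

c1: issue I1 (AddU)
c2: I1 read-ops, issue I2 (MulU)
c3: I2 read-ops
c4: I1 finished on AddU
c5: I1→R1
c6: I2 finished on MulU, issue I3 (AddU)
c7: I2→R0, I3 read-ops
c9: I3 finished on AddU
c10: I3→R2
c11: issue I4 (AddU)
c12: I4 read-ops, issue I5 (MulU)
c13: I5 read-ops
c14: I4 finished on AddU
c15: I4→R0
c16: I5 finished on MulU
c17: I5→R3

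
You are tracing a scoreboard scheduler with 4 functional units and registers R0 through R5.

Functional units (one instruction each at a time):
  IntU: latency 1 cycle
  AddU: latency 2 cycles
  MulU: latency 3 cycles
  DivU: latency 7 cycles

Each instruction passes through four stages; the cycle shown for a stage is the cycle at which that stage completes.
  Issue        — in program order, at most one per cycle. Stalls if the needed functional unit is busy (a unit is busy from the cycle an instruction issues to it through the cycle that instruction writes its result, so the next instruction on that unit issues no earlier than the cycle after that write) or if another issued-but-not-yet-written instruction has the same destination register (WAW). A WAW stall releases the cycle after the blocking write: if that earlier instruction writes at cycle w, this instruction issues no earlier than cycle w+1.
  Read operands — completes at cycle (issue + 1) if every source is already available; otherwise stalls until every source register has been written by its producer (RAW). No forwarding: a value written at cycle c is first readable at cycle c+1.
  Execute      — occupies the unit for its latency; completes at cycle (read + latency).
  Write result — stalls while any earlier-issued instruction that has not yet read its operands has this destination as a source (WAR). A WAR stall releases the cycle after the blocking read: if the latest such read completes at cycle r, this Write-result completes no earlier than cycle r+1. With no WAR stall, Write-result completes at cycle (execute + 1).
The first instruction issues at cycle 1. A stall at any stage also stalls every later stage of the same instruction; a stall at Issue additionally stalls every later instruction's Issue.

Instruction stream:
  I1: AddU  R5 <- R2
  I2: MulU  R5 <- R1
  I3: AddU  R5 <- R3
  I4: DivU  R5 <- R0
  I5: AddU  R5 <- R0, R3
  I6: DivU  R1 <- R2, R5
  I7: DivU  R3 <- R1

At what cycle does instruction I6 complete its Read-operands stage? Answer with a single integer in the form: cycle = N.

cycle = 32

I1: IS=1 RO=2 EX=4 WR=5
I2: IS=6 RO=7 EX=10 WR=11  [WAW R5: wait I1 write@5]
I3: IS=12 RO=13 EX=15 WR=16  [WAW R5: wait I2 write@11]
I4: IS=17 RO=18 EX=25 WR=26  [WAW R5: wait I3 write@16]
I5: IS=27 RO=28 EX=30 WR=31  [WAW R5: wait I4 write@26]
I6: IS=28 RO=32 EX=39 WR=40  [RAW R5: wait I5 write@31]
I7: IS=41 RO=42 EX=49 WR=50  [struct: DivU busy until I6 writes@40]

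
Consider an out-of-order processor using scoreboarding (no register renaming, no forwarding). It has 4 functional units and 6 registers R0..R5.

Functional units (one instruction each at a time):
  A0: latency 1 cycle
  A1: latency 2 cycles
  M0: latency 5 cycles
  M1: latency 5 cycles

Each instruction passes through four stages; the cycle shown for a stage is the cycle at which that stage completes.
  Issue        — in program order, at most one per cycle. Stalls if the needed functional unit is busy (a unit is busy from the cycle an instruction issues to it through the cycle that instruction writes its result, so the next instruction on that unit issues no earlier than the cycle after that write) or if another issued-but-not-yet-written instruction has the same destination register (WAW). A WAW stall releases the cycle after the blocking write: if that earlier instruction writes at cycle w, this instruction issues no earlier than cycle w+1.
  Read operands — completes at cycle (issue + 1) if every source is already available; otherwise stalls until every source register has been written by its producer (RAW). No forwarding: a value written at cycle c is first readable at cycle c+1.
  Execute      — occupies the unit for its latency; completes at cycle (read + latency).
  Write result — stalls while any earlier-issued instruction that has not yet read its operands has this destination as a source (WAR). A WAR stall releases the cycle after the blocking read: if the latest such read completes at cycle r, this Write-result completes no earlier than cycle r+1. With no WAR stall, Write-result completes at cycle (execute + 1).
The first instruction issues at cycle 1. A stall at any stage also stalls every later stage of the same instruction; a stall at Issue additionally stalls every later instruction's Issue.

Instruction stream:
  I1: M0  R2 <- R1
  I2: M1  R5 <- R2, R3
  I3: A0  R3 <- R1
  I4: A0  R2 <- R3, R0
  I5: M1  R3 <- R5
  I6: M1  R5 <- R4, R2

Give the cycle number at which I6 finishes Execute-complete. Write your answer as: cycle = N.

I1  is:1  ro:2  ex:7  wr:8
I2  is:2  ro:9  ex:14  wr:15  — RAW R2: wait I1 write@8
I3  is:3  ro:4  ex:5  wr:10  — WAR R3: wait I2 read@9
I4  is:11  ro:12  ex:13  wr:14  — struct: A0 busy until I3 writes@10
I5  is:16  ro:17  ex:22  wr:23  — struct: M1 busy until I2 writes@15
I6  is:24  ro:25  ex:30  wr:31  — struct: M1 busy until I5 writes@23

cycle = 30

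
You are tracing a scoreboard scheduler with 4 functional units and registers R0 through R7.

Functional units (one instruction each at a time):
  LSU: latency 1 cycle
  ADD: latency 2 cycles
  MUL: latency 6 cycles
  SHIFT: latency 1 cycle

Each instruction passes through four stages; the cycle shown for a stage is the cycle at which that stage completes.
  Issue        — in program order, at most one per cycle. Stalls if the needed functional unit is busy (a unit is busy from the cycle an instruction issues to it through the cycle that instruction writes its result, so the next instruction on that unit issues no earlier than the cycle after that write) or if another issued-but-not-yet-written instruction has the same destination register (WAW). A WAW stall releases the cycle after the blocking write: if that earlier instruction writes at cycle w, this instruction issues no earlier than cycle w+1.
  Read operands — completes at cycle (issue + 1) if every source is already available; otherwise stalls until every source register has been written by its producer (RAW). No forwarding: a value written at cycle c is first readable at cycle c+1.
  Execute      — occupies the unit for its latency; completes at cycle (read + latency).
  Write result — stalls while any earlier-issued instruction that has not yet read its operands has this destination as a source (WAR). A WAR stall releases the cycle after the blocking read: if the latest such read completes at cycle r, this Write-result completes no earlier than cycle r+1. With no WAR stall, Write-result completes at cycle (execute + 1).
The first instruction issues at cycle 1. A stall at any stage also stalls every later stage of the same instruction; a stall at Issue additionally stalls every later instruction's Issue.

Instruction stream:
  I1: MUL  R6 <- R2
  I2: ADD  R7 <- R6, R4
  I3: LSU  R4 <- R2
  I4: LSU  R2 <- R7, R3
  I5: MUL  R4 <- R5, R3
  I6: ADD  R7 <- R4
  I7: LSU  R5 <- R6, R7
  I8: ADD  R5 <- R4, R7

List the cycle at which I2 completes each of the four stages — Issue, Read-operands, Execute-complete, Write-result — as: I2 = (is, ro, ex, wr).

1) issue 1, read 2, done 8, write 9
2) issue 2, read 10, done 12, write 13  <RAW R6: wait I1 write@9>
3) issue 3, read 4, done 5, write 11  <WAR R4: wait I2 read@10>
4) issue 12, read 14, done 15, write 16  <struct: LSU busy until I3 writes@11 / RAW R7: wait I2 write@13>
5) issue 13, read 14, done 20, write 21
6) issue 14, read 22, done 24, write 25  <RAW R4: wait I5 write@21>
7) issue 17, read 26, done 27, write 28  <struct: LSU busy until I4 writes@16 / RAW R7: wait I6 write@25>
8) issue 29, read 30, done 32, write 33  <WAW R5: wait I7 write@28>

I2 = (2, 10, 12, 13)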